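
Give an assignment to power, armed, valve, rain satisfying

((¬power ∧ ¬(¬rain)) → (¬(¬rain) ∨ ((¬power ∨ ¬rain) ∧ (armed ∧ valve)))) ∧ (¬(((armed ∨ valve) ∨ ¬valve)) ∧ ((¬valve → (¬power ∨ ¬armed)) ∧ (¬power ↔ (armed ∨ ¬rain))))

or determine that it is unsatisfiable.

UNSATISFIABLE

The conjunct ¬(((armed ∨ valve) ∨ ¬valve)) is unsatisfiable on its own:
  armed=F, valve=F: evaluates to False.
  armed=F, valve=T: evaluates to False.
  armed=T, valve=F: evaluates to False.
  armed=T, valve=T: evaluates to False.
So the whole conjunction is unsatisfiable.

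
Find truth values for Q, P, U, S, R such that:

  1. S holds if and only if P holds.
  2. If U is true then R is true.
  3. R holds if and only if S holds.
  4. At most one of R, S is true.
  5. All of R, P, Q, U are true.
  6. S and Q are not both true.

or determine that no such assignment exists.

Unsatisfiable

Case R = True:
  (3) with R=T forces S = True.
  Constraint (4) is violated (R=T, S=T) — contradiction.
Case R = False:
  Constraint (5) is violated (R=F) — contradiction.
Both cases fail — unsatisfiable.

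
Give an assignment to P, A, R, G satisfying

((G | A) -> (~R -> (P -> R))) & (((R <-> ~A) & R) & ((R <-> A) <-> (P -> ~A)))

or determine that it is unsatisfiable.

No satisfying assignment exists.

Case R = True: the formula simplifies to ~A & (A <-> (P -> ~A)).
  A = True: the conjunct ~A is False.
  A = False: the conjunct A <-> (P -> ~A) becomes False <-> (P -> True) = False.
Case R = False: the conjunct R is False.
Both cases fail — unsatisfiable.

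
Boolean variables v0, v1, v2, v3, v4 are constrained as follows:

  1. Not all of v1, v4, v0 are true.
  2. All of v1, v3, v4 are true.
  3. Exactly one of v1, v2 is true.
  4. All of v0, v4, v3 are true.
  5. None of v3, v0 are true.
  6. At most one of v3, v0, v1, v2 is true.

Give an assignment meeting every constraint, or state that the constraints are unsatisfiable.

The formula is unsatisfiable.

Case v0 = True:
  Constraint (5) is violated (v0=T) — contradiction.
Case v0 = False:
  Constraint (4) is violated (v0=F) — contradiction.
Both cases fail — unsatisfiable.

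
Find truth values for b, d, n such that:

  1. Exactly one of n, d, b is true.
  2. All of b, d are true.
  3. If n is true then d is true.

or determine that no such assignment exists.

UNSATISFIABLE

Case b = True:
  (1) with b=T forces n = False.
  (1) with b=T forces d = False.
  Constraint (2) is violated (d=F) — contradiction.
Case b = False:
  Constraint (2) is violated (b=F) — contradiction.
Both cases fail — unsatisfiable.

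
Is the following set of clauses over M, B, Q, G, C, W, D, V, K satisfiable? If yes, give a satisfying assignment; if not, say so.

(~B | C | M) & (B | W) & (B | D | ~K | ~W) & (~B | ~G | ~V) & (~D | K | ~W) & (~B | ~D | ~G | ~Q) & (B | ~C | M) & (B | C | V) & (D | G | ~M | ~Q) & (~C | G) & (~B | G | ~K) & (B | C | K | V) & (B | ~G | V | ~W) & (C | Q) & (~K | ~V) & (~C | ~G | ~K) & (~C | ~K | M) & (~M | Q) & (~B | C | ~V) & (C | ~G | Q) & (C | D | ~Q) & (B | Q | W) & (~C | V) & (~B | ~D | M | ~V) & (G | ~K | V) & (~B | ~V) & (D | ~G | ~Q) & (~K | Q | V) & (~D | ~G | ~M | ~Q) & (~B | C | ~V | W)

Set M = True.
  then (~M | Q) forces Q = True.
Set B = True.
  then (~B | ~V) forces V = False.
  then (~C | V) forces C = False.
  then (C | D | ~Q) forces D = True.
  then (~D | ~G | ~M | ~Q) forces G = False.
  then (~B | G | ~K) forces K = False.
  then (~D | K | ~W) forces W = False.
All clauses satisfied.

M=T, B=T, Q=T, G=F, C=F, W=F, D=T, V=F, K=F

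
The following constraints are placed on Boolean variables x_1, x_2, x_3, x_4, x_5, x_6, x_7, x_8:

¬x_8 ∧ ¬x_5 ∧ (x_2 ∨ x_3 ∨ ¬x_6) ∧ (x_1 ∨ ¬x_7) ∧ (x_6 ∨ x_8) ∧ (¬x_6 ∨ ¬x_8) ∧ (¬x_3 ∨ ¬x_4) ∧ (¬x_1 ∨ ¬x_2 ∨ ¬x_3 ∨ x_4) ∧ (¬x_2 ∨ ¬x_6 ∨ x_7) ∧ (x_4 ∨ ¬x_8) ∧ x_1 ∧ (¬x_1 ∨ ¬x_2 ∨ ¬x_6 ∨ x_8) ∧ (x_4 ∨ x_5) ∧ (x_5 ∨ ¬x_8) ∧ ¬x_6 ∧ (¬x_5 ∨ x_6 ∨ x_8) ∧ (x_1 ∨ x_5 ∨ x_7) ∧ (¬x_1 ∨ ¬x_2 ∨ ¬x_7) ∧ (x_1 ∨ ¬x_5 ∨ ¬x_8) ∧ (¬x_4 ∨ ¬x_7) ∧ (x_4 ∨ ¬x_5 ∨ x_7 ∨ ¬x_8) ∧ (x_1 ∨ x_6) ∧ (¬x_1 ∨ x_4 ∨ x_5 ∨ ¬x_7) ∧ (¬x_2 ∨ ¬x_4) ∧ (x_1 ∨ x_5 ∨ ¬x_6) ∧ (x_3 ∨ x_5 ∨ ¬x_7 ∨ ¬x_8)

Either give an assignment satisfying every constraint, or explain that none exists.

UNSATISFIABLE

Case x_6 = True:
  Clause (¬x_6) is falsified — contradiction.
Case x_6 = False:
  (¬x_8) forces x_8 = False.
  Clause (x_6 ∨ x_8) is falsified — contradiction.
Both cases fail, so the formula is unsatisfiable.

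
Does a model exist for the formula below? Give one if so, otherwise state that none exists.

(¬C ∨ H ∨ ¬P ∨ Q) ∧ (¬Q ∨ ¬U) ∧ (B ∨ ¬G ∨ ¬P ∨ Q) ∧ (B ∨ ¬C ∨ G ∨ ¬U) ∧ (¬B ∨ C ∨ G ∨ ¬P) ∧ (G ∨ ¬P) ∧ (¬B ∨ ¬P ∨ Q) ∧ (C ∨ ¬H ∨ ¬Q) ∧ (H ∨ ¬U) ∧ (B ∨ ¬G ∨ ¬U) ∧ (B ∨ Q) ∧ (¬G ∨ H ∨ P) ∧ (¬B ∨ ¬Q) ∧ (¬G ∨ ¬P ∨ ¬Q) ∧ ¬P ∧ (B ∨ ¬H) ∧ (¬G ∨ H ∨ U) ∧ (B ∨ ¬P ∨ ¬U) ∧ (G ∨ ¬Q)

Unit clause (¬P) forces P = False.
Set H = True.
  then (B ∨ ¬H) forces B = True.
  then (¬B ∨ ¬Q) forces Q = False.
Set U = True.
Set G = False.
Set C = True.
All clauses satisfied.

P = False, H = True, U = True, Q = False, G = False, C = True, B = True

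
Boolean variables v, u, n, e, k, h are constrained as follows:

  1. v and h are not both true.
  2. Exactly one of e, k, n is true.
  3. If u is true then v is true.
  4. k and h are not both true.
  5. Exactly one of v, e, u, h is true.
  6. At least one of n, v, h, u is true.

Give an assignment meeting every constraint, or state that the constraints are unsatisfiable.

v = False, u = False, n = True, e = False, k = False, h = True

  (1) v=F, h=T — not both ✓
  (2) {e, k, n}: 1 true — exactly one ✓
  (3) u=F ⇒ v: vacuous ✓
  (4) k=F, h=T — not both ✓
  (5) {v, e, u, h}: 1 true — exactly one ✓
  (6) {n, v, h, u}: 2 true — at least one ✓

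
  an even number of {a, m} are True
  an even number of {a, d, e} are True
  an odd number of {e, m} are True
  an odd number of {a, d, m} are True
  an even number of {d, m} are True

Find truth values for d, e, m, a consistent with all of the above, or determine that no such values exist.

d: True; e: False; m: True; a: True

{a, m}: 2 true → even ✓
{a, d, e}: 2 true → even ✓
{e, m}: 1 true → odd ✓
{a, d, m}: 3 true → odd ✓
{d, m}: 2 true → even ✓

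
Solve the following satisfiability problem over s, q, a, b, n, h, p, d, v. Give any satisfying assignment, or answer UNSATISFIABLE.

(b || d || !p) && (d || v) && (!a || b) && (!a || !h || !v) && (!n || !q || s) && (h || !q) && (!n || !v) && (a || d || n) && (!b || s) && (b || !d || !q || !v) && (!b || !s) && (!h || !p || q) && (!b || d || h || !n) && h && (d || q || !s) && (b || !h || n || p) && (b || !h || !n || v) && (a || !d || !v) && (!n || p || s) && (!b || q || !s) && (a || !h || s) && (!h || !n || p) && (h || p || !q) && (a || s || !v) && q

s = True; q = True; a = False; b = False; n = False; h = True; p = True; d = True; v = False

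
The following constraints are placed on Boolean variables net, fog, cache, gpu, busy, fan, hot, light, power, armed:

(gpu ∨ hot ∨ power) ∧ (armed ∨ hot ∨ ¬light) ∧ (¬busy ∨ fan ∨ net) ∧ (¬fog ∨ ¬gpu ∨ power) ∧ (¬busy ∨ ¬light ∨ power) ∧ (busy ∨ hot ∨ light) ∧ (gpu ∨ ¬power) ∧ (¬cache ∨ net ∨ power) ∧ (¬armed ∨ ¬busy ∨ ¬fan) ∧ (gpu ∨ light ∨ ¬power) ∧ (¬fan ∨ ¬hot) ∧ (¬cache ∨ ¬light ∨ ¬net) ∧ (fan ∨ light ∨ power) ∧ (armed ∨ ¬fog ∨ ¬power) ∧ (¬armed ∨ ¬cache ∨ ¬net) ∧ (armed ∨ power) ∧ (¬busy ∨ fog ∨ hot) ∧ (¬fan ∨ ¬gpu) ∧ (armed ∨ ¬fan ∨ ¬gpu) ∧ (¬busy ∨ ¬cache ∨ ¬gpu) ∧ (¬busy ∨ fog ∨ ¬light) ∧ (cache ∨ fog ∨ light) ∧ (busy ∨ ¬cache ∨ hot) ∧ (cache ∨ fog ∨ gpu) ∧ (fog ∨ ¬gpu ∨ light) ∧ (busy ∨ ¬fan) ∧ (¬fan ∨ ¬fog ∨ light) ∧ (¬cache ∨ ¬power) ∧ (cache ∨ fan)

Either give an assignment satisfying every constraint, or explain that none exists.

Case fan = True:
  (¬fan ∨ ¬hot) forces hot = False.
  (¬fan ∨ ¬gpu) forces gpu = False.
  (gpu ∨ hot ∨ power) forces power = True.
  Clause (gpu ∨ ¬power) is falsified — contradiction.
Case fan = False:
  (cache ∨ fan) forces cache = True.
  (¬cache ∨ ¬power) forces power = False.
  (¬cache ∨ net ∨ power) forces net = True.
  (¬cache ∨ ¬light ∨ ¬net) forces light = False.
  Clause (fan ∨ light ∨ power) is falsified — contradiction.
Both cases fail, so the formula is unsatisfiable.

Unsatisfiable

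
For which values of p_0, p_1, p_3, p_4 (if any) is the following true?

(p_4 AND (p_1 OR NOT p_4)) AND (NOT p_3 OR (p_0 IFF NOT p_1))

p_0=T; p_1=T; p_3=F; p_4=T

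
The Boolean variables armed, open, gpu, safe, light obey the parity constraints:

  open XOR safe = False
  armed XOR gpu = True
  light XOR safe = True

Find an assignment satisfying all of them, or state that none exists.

armed: False, open: False, gpu: True, safe: False, light: True

open XOR safe = F XOR F = False ✓
armed XOR gpu = F XOR T = True ✓
light XOR safe = T XOR F = True ✓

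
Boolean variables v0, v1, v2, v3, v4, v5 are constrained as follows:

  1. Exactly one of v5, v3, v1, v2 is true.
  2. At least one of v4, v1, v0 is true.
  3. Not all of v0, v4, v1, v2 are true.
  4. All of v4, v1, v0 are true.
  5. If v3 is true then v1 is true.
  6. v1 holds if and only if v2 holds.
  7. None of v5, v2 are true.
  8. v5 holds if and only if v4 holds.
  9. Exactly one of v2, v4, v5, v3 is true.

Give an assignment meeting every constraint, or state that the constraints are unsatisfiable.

Case v5 = True:
  Constraint (7) is violated (v5=T) — contradiction.
Case v5 = False:
  (4) forces v4 = True.
  Constraint (8) is violated (v5=F, v4=T) — contradiction.
Both cases fail — unsatisfiable.

Unsatisfiable — no assignment works.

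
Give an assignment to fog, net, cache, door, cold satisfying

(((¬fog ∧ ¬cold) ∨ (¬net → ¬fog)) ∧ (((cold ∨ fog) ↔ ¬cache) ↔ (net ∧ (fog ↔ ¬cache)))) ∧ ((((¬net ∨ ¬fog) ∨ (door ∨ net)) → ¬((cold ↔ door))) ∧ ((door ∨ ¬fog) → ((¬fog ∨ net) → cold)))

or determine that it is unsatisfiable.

fog: True, net: True, cache: False, door: False, cold: True

  ((¬fog ∧ ¬cold) ∨ (¬net → ¬fog)) ∧ (((cold ∨ fog) ↔ ¬cache) ↔ (net ∧ (fog ↔ ¬cache))) = True
    (¬fog ∧ ¬cold) ∨ (¬net → ¬fog) = True
      ¬fog ∧ ¬cold = False
        ¬fog = False
        ¬cold = False
      ¬net → ¬fog = True
        ¬net = False
        ¬fog = False
    ((cold ∨ fog) ↔ ¬cache) ↔ (net ∧ (fog ↔ ¬cache)) = True
      (cold ∨ fog) ↔ ¬cache = True
        cold ∨ fog = True
        ¬cache = True
      net ∧ (fog ↔ ¬cache) = True
        fog ↔ ¬cache = True
          ¬cache = True
  (((¬net ∨ ¬fog) ∨ (door ∨ net)) → ¬((cold ↔ door))) ∧ ((door ∨ ¬fog) → ((¬fog ∨ net) → cold)) = True
    ((¬net ∨ ¬fog) ∨ (door ∨ net)) → ¬((cold ↔ door)) = True
      (¬net ∨ ¬fog) ∨ (door ∨ net) = True
        ¬net ∨ ¬fog = False
          ¬net = False
          ¬fog = False
        door ∨ net = True
      ¬((cold ↔ door)) = True
        cold ↔ door = False
    (door ∨ ¬fog) → ((¬fog ∨ net) → cold) = True
      door ∨ ¬fog = False
        ¬fog = False
      (¬fog ∨ net) → cold = True
        ¬fog ∨ net = True
          ¬fog = False
Both conjuncts True, so the formula holds.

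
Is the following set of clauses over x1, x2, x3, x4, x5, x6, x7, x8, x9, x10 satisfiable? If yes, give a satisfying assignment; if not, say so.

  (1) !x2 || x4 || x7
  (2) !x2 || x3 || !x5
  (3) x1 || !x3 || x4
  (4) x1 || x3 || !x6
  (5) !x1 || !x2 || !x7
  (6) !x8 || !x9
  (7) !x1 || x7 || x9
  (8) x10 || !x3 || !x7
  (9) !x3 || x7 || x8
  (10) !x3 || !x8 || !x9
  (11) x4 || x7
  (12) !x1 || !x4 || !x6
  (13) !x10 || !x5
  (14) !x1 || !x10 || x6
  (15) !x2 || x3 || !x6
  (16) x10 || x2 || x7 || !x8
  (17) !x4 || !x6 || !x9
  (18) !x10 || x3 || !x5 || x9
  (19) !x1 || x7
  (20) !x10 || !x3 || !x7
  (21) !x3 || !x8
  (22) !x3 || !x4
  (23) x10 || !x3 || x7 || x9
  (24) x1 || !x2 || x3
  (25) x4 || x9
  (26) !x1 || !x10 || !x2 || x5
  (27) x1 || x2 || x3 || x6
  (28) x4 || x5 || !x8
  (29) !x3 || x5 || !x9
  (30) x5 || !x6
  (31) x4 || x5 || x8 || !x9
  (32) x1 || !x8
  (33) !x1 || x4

x1 = True, x2 = False, x3 = False, x4 = True, x5 = False, x6 = False, x7 = True, x8 = False, x9 = False, x10 = False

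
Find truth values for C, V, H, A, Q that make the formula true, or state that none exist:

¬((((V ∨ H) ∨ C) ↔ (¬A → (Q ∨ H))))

C = False, V = False, H = False, A = True, Q = True

  ¬((((V ∨ H) ∨ C) ↔ (¬A → (Q ∨ H)))) = True
    ((V ∨ H) ∨ C) ↔ (¬A → (Q ∨ H)) = False
      (V ∨ H) ∨ C = False
        V ∨ H = False
      ¬A → (Q ∨ H) = True
        ¬A = False
        Q ∨ H = True
The formula evaluates to True.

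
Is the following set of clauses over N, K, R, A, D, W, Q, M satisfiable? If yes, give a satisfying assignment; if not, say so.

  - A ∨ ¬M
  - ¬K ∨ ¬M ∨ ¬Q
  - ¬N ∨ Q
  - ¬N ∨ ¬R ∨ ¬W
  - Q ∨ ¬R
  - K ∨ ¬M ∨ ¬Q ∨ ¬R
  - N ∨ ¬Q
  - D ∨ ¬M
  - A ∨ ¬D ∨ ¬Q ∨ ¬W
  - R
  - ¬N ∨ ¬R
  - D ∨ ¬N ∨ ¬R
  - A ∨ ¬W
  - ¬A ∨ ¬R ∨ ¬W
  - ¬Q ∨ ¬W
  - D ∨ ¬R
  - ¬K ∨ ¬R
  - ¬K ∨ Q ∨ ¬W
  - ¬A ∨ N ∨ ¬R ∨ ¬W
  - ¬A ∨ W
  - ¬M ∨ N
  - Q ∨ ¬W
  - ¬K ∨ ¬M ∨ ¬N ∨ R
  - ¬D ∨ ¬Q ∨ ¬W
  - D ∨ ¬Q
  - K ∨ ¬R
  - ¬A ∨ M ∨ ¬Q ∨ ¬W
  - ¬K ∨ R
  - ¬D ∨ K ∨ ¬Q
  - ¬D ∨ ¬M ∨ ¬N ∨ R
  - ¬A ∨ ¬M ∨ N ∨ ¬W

Case K = True:
  (R) forces R = True.
  Clause (¬K ∨ ¬R) is falsified — contradiction.
Case K = False:
  (R) forces R = True.
  Clause (K ∨ ¬R) is falsified — contradiction.
Both cases fail, so the formula is unsatisfiable.

Unsatisfiable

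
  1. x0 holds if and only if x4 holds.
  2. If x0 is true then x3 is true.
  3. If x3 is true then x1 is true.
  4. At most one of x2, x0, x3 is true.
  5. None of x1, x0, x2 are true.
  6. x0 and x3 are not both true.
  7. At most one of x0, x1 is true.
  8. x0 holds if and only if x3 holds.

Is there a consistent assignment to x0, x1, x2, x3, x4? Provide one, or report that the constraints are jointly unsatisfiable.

x0=F, x1=F, x2=F, x3=F, x4=F

  (1) x0=F, x4=F — same ✓
  (2) x0=F ⇒ x3: vacuous ✓
  (3) x3=F ⇒ x1: vacuous ✓
  (4) {x2, x0, x3}: 0 true — at most one ✓
  (5) {x1, x0, x2}: 0 true — none ✓
  (6) x0=F, x3=F — not both ✓
  (7) {x0, x1}: 0 true — at most one ✓
  (8) x0=F, x3=F — same ✓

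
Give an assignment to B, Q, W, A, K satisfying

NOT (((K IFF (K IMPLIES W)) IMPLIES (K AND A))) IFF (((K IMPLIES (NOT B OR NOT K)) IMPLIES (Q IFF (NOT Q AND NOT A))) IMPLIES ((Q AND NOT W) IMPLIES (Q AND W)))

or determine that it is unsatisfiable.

B=T, Q=F, W=T, A=F, K=T

  NOT (((K IFF (K IMPLIES W)) IMPLIES (K AND A))) IFF (((K IMPLIES (NOT B OR NOT K)) IMPLIES (Q IFF (NOT Q AND NOT A))) IMPLIES ((Q AND NOT W) IMPLIES (Q AND W))) = True
    NOT (((K IFF (K IMPLIES W)) IMPLIES (K AND A))) = True
      (K IFF (K IMPLIES W)) IMPLIES (K AND A) = False
        K IFF (K IMPLIES W) = True
          K IMPLIES W = True
        K AND A = False
    ((K IMPLIES (NOT B OR NOT K)) IMPLIES (Q IFF (NOT Q AND NOT A))) IMPLIES ((Q AND NOT W) IMPLIES (Q AND W)) = True
      (K IMPLIES (NOT B OR NOT K)) IMPLIES (Q IFF (NOT Q AND NOT A)) = True
        K IMPLIES (NOT B OR NOT K) = False
          NOT B OR NOT K = False
            NOT B = False
            NOT K = False
        Q IFF (NOT Q AND NOT A) = False
          NOT Q AND NOT A = True
            NOT Q = True
            NOT A = True
      (Q AND NOT W) IMPLIES (Q AND W) = True
        Q AND NOT W = False
          NOT W = False
        Q AND W = False
The formula evaluates to True.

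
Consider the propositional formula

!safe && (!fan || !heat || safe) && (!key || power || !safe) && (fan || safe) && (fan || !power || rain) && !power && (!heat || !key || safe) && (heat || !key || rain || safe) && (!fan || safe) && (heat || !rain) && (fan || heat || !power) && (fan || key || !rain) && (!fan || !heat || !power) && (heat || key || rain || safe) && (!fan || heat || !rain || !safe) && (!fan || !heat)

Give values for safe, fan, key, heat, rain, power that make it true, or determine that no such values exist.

UNSATISFIABLE

Case safe = True:
  Clause (!safe) is falsified — contradiction.
Case safe = False:
  (fan || safe) forces fan = True.
  Clause (!fan || safe) is falsified — contradiction.
Both cases fail, so the formula is unsatisfiable.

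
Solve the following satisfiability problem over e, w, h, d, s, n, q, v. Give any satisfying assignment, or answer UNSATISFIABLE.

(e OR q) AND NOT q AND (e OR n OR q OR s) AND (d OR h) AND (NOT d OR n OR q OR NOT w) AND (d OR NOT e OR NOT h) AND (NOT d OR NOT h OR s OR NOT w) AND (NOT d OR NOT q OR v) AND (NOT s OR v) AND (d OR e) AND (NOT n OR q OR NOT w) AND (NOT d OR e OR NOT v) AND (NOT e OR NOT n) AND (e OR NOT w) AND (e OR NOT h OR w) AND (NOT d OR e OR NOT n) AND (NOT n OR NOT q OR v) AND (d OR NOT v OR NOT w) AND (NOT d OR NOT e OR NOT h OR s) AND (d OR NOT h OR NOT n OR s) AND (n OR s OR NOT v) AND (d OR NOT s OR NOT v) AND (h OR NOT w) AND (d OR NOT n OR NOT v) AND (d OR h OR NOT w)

e = True, w = False, h = False, d = True, s = True, n = False, q = False, v = True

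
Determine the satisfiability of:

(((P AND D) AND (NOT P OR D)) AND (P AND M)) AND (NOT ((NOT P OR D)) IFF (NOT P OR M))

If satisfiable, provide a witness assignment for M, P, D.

Case P = True: the formula simplifies to ((D AND D) AND M) AND (NOT D IFF M).
  D = True: simplifies to M AND NOT M.
    M = True: the conjunct NOT M is False.
    M = False: the conjunct M is False.
  D = False: the conjunct D is False.
Case P = False: the conjunct P is False.
Both cases fail — unsatisfiable.

Unsatisfiable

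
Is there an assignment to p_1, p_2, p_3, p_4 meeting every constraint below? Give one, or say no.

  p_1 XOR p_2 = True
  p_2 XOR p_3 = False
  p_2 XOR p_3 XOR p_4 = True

p_1=F, p_2=T, p_3=T, p_4=T

p_1 XOR p_2 = F XOR T = True ✓
p_2 XOR p_3 = T XOR T = False ✓
p_2 XOR p_3 XOR p_4 = T XOR T XOR T = True ✓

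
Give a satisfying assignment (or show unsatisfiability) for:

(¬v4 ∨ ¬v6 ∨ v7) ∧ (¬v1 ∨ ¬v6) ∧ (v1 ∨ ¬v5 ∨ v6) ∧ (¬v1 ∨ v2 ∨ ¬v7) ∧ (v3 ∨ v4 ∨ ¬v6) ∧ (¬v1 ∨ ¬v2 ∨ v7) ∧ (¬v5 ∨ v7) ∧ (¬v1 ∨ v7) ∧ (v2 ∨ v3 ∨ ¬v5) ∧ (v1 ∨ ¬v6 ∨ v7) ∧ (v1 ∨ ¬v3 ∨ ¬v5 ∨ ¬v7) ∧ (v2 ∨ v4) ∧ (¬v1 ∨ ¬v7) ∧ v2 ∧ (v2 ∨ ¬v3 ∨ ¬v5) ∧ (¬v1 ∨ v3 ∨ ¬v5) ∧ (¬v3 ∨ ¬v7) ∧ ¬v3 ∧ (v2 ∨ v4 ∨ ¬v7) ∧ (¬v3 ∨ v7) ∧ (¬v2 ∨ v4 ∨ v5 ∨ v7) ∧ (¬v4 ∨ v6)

Unit clause (v2) forces v2 = True.
Unit clause (¬v3) forces v3 = False.
Try v1 = True:
  (¬v1 ∨ ¬v6) forces v6 = False.
  (¬v1 ∨ ¬v2 ∨ v7) forces v7 = True.
  clause (¬v1 ∨ ¬v7) is falsified — backtrack.
So v1 = False.
Set v4 = False.
  then (v3 ∨ v4 ∨ ¬v6) forces v6 = False.
  then (v1 ∨ ¬v5 ∨ v6) forces v5 = False.
  then (¬v2 ∨ v4 ∨ v5 ∨ v7) forces v7 = True.
All clauses satisfied.

v1 = False, v2 = True, v3 = False, v4 = False, v5 = False, v6 = False, v7 = True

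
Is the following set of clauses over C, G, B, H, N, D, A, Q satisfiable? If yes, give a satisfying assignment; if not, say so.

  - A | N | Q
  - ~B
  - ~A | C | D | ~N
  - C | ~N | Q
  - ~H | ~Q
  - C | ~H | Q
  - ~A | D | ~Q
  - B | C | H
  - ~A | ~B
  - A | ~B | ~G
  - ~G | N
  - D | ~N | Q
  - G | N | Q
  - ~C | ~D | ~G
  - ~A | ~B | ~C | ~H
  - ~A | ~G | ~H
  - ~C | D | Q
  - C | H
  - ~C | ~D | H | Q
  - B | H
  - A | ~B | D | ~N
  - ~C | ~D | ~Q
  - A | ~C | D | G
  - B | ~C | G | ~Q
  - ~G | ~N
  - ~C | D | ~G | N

Unit clause (~B) forces B = False.
In (B | H) only H is left, so H = True.
In (~H | ~Q) only ~Q is left, so Q = False.
In (C | ~H | Q) only C is left, so C = True.
In (~C | D | Q) only D is left, so D = True.
In (~C | ~D | ~G) only ~G is left, so G = False.
In (G | N | Q) only N is left, so N = True.
Set A = False.
All clauses satisfied.

C = True, G = False, B = False, H = True, N = True, D = True, A = False, Q = False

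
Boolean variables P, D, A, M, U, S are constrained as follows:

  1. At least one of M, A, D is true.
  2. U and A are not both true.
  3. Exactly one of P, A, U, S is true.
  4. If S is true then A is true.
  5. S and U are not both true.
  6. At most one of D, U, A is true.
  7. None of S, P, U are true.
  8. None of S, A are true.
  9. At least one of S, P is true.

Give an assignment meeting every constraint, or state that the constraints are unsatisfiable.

Case P = True:
  Constraint (7) is violated (P=T) — contradiction.
Case P = False:
  (7) forces S = False.
  Constraint (9) is violated (S=F, P=F) — contradiction.
Both cases fail — unsatisfiable.

Unsatisfiable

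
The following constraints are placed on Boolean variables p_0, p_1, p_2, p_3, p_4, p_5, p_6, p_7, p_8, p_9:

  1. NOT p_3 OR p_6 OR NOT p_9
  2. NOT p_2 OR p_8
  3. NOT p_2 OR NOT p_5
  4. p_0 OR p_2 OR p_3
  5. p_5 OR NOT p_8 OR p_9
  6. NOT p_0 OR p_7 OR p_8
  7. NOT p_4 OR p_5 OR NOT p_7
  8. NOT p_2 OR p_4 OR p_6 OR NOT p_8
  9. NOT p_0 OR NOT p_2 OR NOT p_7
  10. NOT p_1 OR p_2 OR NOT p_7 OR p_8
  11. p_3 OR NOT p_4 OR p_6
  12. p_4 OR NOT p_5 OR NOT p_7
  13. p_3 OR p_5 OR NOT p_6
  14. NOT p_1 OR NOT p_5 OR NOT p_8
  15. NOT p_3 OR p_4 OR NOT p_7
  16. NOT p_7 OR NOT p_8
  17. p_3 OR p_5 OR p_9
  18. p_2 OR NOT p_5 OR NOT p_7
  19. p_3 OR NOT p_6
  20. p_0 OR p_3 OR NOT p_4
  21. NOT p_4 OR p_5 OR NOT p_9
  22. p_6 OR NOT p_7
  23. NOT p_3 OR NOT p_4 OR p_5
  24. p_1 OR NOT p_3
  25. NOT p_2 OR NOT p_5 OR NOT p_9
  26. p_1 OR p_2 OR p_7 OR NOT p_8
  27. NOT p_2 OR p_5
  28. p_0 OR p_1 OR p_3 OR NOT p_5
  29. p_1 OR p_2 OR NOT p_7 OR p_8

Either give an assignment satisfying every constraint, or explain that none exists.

Set p_0 = False.
Try p_1 = False:
  (p_1 OR NOT p_3) forces p_3 = False.
  (p_0 OR p_2 OR p_3) forces p_2 = True.
  (NOT p_2 OR p_8) forces p_8 = True.
  (NOT p_2 OR NOT p_5) forces p_5 = False.
  clause (NOT p_2 OR p_5) is falsified — backtrack.
So p_1 = True.
Try p_2 = True:
  (NOT p_2 OR p_8) forces p_8 = True.
  (NOT p_2 OR NOT p_5) forces p_5 = False.
  clause (NOT p_2 OR p_5) is falsified — backtrack.
So p_2 = False.
  then (p_0 OR p_2 OR p_3) forces p_3 = True.
Set p_4 = False.
  then (NOT p_3 OR p_4 OR NOT p_7) forces p_7 = False.
Set p_5 = False.
Set p_6 = False.
  then (NOT p_3 OR p_6 OR NOT p_9) forces p_9 = False.
  then (p_5 OR NOT p_8 OR p_9) forces p_8 = False.
All clauses satisfied.

p_0 = False; p_1 = True; p_2 = False; p_3 = True; p_4 = False; p_5 = False; p_6 = False; p_7 = False; p_8 = False; p_9 = False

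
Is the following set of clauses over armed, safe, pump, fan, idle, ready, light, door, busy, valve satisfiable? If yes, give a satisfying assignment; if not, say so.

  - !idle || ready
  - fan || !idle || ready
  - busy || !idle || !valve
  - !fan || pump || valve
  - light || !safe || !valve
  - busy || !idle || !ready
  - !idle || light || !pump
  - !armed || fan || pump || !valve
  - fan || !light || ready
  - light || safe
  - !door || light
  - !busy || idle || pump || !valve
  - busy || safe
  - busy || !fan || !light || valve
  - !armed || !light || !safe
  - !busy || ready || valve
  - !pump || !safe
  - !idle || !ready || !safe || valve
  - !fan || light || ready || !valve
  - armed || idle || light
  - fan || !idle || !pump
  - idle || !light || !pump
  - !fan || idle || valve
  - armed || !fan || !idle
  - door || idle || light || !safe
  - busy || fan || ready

Set armed = False.
Set safe = False.
  then (light || safe) forces light = True.
  then (busy || safe) forces busy = True.
Try pump = True:
  (idle || !light || !pump) forces idle = True.
  (!idle || ready) forces ready = True.
  (fan || !idle || !pump) forces fan = True.
  clause (armed || !fan || !idle) is falsified — backtrack.
So pump = False.
Set fan = False.
  then (fan || !light || ready) forces ready = True.
Set idle = False.
  then (!busy || idle || pump || !valve) forces valve = False.
Set door = True.
All clauses satisfied.

armed = False, safe = False, pump = False, fan = False, idle = False, ready = True, light = True, door = True, busy = True, valve = False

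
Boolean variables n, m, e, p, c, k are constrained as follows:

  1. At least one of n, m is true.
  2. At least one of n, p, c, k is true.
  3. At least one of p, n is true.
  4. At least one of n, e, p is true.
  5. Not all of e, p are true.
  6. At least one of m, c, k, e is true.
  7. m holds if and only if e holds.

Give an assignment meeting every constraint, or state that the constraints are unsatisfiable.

n: True, m: False, e: False, p: False, c: True, k: False

  (1) {n, m}: 1 true — at least one ✓
  (2) {n, p, c, k}: 2 true — at least one ✓
  (3) {p, n}: 1 true — at least one ✓
  (4) {n, e, p}: 1 true — at least one ✓
  (5) {e, p}: 0/2 true — not all ✓
  (6) {m, c, k, e}: 1 true — at least one ✓
  (7) m=F, e=F — same ✓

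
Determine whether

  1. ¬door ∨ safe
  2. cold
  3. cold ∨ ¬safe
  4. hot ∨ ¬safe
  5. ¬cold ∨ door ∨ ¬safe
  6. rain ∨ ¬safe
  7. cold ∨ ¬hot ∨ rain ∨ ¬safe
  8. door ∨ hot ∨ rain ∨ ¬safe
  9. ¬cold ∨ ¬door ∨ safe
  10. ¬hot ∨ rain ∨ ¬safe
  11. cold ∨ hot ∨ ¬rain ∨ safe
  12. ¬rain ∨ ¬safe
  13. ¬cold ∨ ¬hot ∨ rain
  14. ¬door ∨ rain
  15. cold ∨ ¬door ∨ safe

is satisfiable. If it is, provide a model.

Unit clause (cold) forces cold = True.
Set hot = False.
  then (hot ∨ ¬safe) forces safe = False.
  then (¬cold ∨ ¬door ∨ safe) forces door = False.
Set rain = False.
All clauses satisfied.

hot=F, door=F, cold=T, rain=F, safe=F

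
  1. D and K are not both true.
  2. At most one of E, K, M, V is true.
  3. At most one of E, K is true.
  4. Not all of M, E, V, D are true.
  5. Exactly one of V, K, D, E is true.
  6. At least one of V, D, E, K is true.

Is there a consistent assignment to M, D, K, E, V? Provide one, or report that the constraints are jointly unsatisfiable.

M = False, D = True, K = False, E = False, V = False

  (1) D=T, K=F — not both ✓
  (2) {E, K, M, V}: 0 true — at most one ✓
  (3) {E, K}: 0 true — at most one ✓
  (4) {M, E, V, D}: 1/4 true — not all ✓
  (5) {V, K, D, E}: 1 true — exactly one ✓
  (6) {V, D, E, K}: 1 true — at least one ✓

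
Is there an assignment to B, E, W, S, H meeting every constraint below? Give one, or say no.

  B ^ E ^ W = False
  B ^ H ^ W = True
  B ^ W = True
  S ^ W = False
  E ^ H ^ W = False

B = False, E = True, W = True, S = True, H = False

B ^ E ^ W = F ^ T ^ T = False ✓
B ^ H ^ W = F ^ F ^ T = True ✓
B ^ W = F ^ T = True ✓
S ^ W = T ^ T = False ✓
E ^ H ^ W = T ^ F ^ T = False ✓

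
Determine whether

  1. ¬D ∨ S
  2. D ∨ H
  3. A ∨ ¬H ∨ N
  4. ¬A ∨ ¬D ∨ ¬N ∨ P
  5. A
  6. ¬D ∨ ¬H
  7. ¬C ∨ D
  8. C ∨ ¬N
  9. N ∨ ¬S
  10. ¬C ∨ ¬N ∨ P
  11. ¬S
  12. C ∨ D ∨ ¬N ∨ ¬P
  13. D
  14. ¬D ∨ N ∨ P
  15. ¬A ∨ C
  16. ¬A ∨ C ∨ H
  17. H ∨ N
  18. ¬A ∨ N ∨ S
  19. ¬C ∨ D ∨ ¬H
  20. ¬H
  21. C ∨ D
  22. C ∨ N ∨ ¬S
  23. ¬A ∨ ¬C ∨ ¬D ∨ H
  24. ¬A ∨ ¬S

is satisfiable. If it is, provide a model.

Unsatisfiable — no assignment works.

Case S = True:
  Clause (¬S) is falsified — contradiction.
Case S = False:
  (¬D ∨ S) forces D = False.
  Clause (D) is falsified — contradiction.
Both cases fail, so the formula is unsatisfiable.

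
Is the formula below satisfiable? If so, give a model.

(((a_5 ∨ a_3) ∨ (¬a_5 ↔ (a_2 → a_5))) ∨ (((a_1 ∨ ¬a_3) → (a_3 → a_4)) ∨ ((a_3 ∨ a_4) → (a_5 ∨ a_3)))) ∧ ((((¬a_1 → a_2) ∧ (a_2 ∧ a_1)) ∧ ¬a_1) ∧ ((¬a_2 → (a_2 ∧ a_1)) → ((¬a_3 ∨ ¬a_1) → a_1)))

Case a_1 = True: the conjunct ¬a_1 is False.
Case a_1 = False: the conjunct a_1 is False.
Both cases fail — unsatisfiable.

No satisfying assignment exists.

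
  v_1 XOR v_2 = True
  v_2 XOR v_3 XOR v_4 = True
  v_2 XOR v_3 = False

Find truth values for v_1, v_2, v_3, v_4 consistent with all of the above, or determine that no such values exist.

v_1=F, v_2=T, v_3=T, v_4=T

v_1 XOR v_2 = F XOR T = True ✓
v_2 XOR v_3 XOR v_4 = T XOR T XOR T = True ✓
v_2 XOR v_3 = T XOR T = False ✓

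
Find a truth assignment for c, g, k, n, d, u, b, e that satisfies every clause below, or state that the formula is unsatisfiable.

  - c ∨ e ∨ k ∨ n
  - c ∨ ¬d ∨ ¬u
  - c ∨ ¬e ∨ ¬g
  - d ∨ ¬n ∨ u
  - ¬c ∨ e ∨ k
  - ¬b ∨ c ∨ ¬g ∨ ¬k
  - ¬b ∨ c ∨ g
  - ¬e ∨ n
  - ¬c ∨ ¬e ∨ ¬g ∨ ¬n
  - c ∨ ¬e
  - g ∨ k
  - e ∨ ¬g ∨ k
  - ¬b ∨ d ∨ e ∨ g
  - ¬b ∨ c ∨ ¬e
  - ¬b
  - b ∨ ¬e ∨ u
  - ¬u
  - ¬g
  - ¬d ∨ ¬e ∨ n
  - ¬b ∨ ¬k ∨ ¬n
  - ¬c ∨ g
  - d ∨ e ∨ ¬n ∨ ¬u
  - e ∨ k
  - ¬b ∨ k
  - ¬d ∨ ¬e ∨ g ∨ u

c = False, g = False, k = True, n = False, d = False, u = False, b = False, e = False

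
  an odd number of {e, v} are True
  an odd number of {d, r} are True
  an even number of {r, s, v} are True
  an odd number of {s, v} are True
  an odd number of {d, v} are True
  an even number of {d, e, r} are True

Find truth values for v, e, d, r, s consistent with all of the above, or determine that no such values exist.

Adding constraints 1, 3, 4, 5, 6 mod 2: every variable appears an even number of times on the left, so the left side is 0.
But the right sides sum to 1 (mod 2). 0 ≠ 1 — the system is inconsistent.

Unsatisfiable — no assignment works.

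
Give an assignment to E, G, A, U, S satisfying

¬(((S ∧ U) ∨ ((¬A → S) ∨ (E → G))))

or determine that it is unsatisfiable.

E=T, G=F, A=F, U=T, S=F

  ¬(((S ∧ U) ∨ ((¬A → S) ∨ (E → G)))) = True
    (S ∧ U) ∨ ((¬A → S) ∨ (E → G)) = False
      S ∧ U = False
      (¬A → S) ∨ (E → G) = False
        ¬A → S = False
          ¬A = True
        E → G = False
The formula evaluates to True.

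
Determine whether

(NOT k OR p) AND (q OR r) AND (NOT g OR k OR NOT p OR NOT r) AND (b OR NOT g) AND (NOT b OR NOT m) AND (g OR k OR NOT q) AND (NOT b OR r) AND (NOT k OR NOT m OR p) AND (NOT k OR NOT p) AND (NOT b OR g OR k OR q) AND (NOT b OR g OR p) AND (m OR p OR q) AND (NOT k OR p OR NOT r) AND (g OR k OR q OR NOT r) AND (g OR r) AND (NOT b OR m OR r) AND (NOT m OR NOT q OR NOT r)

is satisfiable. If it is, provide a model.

Try k = True:
  (NOT k OR p) forces p = True.
  clause (NOT k OR NOT p) is falsified — backtrack.
So k = False.
Set r = True.
Set g = True.
  then (NOT g OR k OR NOT p OR NOT r) forces p = False.
  then (b OR NOT g) forces b = True.
  then (NOT b OR NOT m) forces m = False.
  then (m OR p OR q) forces q = True.
All clauses satisfied.

k = False; r = True; g = True; m = False; q = True; b = True; p = False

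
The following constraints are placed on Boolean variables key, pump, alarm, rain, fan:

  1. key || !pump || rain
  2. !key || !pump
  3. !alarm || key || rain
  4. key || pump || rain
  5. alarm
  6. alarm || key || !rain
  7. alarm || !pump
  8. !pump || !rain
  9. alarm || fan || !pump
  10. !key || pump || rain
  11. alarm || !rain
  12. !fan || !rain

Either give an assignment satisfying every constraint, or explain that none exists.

key=T; pump=F; alarm=T; rain=T; fan=F

Unit clause (alarm) forces alarm = True.
Set key = True.
  then (!key || !pump) forces pump = False.
  then (!key || pump || rain) forces rain = True.
  then (!fan || !rain) forces fan = False.
All clauses satisfied.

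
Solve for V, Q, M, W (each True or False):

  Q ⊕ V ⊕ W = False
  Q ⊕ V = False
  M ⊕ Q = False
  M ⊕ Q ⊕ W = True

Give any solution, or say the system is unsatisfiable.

Adding constraints 1, 2, 3, 4 mod 2: every variable appears an even number of times on the left, so the left side is 0.
But the right sides sum to 1 (mod 2). 0 ≠ 1 — the system is inconsistent.

Unsatisfiable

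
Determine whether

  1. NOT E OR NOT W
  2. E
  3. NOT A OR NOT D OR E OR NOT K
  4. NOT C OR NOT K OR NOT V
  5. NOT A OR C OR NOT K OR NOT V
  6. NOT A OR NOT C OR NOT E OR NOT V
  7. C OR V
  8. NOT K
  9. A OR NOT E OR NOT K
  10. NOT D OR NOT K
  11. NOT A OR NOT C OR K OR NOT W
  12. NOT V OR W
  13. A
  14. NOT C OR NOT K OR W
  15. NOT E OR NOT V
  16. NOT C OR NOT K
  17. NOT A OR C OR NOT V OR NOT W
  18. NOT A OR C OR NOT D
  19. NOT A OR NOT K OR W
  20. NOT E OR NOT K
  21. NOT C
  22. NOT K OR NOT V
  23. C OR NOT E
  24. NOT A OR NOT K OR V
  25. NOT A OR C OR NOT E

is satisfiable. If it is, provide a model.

The formula is unsatisfiable.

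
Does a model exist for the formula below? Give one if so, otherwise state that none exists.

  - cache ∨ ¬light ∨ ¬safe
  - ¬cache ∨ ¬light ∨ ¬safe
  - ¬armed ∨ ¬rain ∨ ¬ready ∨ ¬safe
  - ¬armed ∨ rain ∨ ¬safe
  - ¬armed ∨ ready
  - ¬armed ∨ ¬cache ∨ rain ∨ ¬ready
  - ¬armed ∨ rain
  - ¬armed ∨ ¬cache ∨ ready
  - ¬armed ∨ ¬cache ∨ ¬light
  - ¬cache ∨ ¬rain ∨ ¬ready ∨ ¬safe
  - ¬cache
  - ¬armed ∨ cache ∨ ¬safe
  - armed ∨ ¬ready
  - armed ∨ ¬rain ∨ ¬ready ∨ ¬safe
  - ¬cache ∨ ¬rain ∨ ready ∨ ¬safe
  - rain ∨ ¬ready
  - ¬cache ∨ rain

cache: False, rain: True, safe: False, light: True, ready: True, armed: True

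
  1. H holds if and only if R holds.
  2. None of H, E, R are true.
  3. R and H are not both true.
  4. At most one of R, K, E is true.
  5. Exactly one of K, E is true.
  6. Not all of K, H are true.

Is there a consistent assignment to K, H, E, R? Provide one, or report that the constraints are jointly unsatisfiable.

K = True, H = False, E = False, R = False

  (1) H=F, R=F — same ✓
  (2) {H, E, R}: 0 true — none ✓
  (3) R=F, H=F — not both ✓
  (4) {R, K, E}: 1 true — at most one ✓
  (5) {K, E}: 1 true — exactly one ✓
  (6) {K, H}: 1/2 true — not all ✓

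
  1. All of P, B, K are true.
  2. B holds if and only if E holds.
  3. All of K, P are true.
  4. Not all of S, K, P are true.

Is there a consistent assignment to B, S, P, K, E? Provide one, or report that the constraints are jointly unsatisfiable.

B = True; S = False; P = True; K = True; E = True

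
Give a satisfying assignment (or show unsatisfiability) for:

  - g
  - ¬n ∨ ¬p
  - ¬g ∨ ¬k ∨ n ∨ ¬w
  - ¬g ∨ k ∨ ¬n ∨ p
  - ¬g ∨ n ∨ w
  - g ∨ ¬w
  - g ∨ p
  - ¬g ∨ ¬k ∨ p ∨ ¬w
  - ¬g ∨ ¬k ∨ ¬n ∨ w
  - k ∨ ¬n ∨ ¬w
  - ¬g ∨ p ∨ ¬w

Unit clause (g) forces g = True.
Set w = True.
  then (¬g ∨ p ∨ ¬w) forces p = True.
  then (¬n ∨ ¬p) forces n = False.
  then (¬g ∨ ¬k ∨ n ∨ ¬w) forces k = False.
All clauses satisfied.

w=T, n=F, g=T, k=F, p=T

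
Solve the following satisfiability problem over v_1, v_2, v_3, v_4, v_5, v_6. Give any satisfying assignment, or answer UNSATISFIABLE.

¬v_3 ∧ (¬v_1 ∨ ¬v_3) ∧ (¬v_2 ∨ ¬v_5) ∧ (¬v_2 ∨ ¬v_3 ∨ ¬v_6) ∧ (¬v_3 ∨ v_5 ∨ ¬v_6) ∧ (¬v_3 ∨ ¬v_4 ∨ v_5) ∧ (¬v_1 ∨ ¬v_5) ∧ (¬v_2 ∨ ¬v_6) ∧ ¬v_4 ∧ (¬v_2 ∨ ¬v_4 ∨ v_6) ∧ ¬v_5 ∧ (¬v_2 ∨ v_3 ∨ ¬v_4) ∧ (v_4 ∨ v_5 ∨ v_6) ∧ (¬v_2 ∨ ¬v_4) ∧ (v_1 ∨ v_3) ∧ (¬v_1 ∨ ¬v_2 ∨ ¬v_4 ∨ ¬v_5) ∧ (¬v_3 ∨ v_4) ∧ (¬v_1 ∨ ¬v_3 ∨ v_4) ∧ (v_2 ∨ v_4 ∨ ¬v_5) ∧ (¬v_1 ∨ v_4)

Case v_1 = True:
  (¬v_3) forces v_3 = False.
  (¬v_1 ∨ ¬v_5) forces v_5 = False.
  (¬v_4) forces v_4 = False.
  Clause (¬v_1 ∨ v_4) is falsified — contradiction.
Case v_1 = False:
  (¬v_3) forces v_3 = False.
  Clause (v_1 ∨ v_3) is falsified — contradiction.
Both cases fail, so the formula is unsatisfiable.

UNSATISFIABLE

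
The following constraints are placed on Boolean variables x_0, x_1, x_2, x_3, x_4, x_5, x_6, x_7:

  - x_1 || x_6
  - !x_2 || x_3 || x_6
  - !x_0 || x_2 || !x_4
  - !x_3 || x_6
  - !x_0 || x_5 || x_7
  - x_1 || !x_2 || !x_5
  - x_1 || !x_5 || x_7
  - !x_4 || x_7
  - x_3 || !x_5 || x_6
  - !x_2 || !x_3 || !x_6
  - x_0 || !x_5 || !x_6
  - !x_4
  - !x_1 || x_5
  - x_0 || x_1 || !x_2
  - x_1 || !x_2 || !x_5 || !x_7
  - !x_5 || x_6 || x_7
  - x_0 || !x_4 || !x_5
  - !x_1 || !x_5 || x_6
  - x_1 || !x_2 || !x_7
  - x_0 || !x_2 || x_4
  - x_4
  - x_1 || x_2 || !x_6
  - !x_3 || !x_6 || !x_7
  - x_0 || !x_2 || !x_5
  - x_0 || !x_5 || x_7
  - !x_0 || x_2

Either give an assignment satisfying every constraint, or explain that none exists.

Case x_4 = True:
  Clause (!x_4) is falsified — contradiction.
Case x_4 = False:
  Clause (x_4) is falsified — contradiction.
Both cases fail, so the formula is unsatisfiable.

The formula is unsatisfiable.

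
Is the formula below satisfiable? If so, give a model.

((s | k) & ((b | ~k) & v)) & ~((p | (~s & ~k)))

s=F, p=F, v=T, b=T, k=T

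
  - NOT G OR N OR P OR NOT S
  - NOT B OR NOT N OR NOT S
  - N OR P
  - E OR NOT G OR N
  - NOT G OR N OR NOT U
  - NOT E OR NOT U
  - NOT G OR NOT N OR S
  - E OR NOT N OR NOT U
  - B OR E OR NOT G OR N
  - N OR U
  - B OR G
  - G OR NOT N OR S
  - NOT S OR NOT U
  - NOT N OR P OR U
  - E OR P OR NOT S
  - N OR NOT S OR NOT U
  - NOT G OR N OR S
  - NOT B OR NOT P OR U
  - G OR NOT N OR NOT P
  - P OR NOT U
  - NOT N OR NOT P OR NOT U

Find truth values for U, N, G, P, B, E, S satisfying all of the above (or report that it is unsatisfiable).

U = True; N = False; G = False; P = True; B = True; E = False; S = False

Set U = True.
  then (NOT E OR NOT U) forces E = False.
  then (E OR NOT N OR NOT U) forces N = False.
  then (NOT S OR NOT U) forces S = False.
  then (NOT G OR N OR S) forces G = False.
  then (P OR NOT U) forces P = True.
  then (B OR G) forces B = True.
All clauses satisfied.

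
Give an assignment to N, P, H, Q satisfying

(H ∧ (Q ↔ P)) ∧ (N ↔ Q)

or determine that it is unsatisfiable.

N = True, P = True, H = True, Q = True

  H ∧ (Q ↔ P) = True
    Q ↔ P = True
  N ↔ Q = True
Both conjuncts True, so the formula holds.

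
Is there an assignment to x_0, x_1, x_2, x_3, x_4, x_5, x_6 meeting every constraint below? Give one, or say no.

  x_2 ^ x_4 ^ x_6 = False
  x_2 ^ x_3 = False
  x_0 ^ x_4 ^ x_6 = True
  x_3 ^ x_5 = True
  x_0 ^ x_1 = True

x_0 = True, x_1 = False, x_2 = False, x_3 = False, x_4 = True, x_5 = True, x_6 = True

x_2 ^ x_4 ^ x_6 = F ^ T ^ T = False ✓
x_2 ^ x_3 = F ^ F = False ✓
x_0 ^ x_4 ^ x_6 = T ^ T ^ T = True ✓
x_3 ^ x_5 = F ^ T = True ✓
x_0 ^ x_1 = T ^ F = True ✓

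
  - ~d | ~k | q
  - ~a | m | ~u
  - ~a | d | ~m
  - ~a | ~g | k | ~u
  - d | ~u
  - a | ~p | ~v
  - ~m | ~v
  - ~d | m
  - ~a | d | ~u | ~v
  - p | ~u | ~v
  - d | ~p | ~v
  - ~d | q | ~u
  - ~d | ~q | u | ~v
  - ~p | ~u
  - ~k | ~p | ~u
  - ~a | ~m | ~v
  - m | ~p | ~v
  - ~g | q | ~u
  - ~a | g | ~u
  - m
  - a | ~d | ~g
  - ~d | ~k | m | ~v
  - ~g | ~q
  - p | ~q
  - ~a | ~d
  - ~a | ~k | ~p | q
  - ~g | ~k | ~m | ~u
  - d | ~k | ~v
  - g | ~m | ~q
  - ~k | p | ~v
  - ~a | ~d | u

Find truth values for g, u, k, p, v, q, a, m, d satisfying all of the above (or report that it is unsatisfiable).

g: False, u: False, k: False, p: True, v: False, q: False, a: False, m: True, d: False

Unit clause (m) forces m = True.
In (~m | ~v) only ~v is left, so v = False.
Set g = False.
  then (g | ~m | ~q) forces q = False.
Try u = True:
  (d | ~u) forces d = True.
  clause (~d | q | ~u) is falsified — backtrack.
So u = False.
Set k = False.
Set p = True.
Try a = True:
  (~a | d | ~m) forces d = True.
  clause (~a | ~d) is falsified — backtrack.
So a = False.
Set d = False.
All clauses satisfied.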